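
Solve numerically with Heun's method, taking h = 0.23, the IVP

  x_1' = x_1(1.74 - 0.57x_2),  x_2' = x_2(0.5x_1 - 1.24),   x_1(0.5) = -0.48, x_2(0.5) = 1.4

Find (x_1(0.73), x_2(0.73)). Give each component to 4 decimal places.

-0.6135, 0.9990

Heun on (x_1,x_2): k1 = f(x_n, state_n); k2 = f(x_n + h, state_n + h·k1); state_{n+1} = state_n + (h/2)·(k1 + k2).
0.500000: (-0.480000, 1.400000)
  k1 = (-0.452160, -2.072000)
  predictor → (-0.583997, 0.923440)
  k2 = (-0.708761, -1.414709)
  → (-0.613506, 0.999029)
(x_1(0.73), x_2(0.73)) ≈ (-0.6135, 0.9990)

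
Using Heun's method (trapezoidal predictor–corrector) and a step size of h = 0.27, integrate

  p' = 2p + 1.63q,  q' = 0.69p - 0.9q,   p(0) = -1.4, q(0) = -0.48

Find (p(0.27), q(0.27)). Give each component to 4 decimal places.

Heun on (p,q): k1 = f(x_n, state_n); k2 = f(x_n + h, state_n + h·k1); state_{n+1} = state_n + (h/2)·(k1 + k2).
0.000000: (-1.400000, -0.480000)
  k1 = (-3.582400, -0.534000)
  predictor → (-2.367248, -0.624180)
  k2 = (-5.751909, -1.071639)
  → (-2.660132, -0.696761)
(p(0.27), q(0.27)) ≈ (-2.6601, -0.6968)

-2.6601, -0.6968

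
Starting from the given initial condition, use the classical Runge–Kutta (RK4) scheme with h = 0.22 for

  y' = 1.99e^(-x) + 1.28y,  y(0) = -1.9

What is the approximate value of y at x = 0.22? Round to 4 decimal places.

-2.0617

RK4: k1 = f(x_n, y_n); k2 = f(x_n + h/2, y_n + (h/2)·k1); k3 = f(x_n + h/2, y_n + (h/2)·k2); k4 = f(x_n + h, y_n + h·k3); y_{n+1} = y_n + (h/6)·(k1 + 2k2 + 2k3 + k4).
x=0.000000, y=-1.900000:
  k1 = f(0.000000, -1.900000) = -0.442000
  k2 = f(0.110000, -1.948620) = -0.711524
  k3 = f(0.110000, -1.978268) = -0.749473
  k4 = f(0.220000, -2.064884) = -1.046039
  y ← -1.900000 + (0.22/6)·(k1 + 2k2 + 2k3 + k4) = -2.061701
y(0.22) ≈ -2.0617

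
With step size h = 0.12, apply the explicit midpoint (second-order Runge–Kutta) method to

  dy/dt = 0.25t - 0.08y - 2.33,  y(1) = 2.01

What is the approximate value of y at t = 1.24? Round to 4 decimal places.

1.4845

Midpoint: k1 = f(t_n, y_n); k2 = f(t_n + h/2, y_n + (h/2)·k1); y_{n+1} = y_n + h·k2.
t=1.000000, y=2.010000:
  k1 = f(1.000000, 2.010000) = -2.240800
  k2 = f(1.060000, 1.875552) = -2.215044
  y ← 2.010000 + 0.12·(-2.215044) = 1.744195
t=1.120000, y=1.744195:
  k1 = f(1.120000, 1.744195) = -2.189536
  k2 = f(1.180000, 1.612823) = -2.164026
  y ← 1.744195 + 0.12·(-2.164026) = 1.484512
y(1.24) ≈ 1.4845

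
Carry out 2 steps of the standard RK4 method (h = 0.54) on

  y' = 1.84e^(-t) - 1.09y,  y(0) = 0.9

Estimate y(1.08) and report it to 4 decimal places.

RK4: k1 = f(t_n, y_n); k2 = f(t_n + h/2, y_n + (h/2)·k1); k3 = f(t_n + h/2, y_n + (h/2)·k2); k4 = f(t_n + h, y_n + h·k3); y_{n+1} = y_n + (h/6)·(k1 + 2k2 + 2k3 + k4).
t=0.000000, y=0.900000:
  k1 = f(0.000000, 0.900000) = 0.859000
  k2 = f(0.270000, 1.131930) = 0.170815
  k3 = f(0.270000, 0.946120) = 0.373348
  k4 = f(0.540000, 1.101608) = -0.128496
  y ← 0.900000 + (0.54/6)·(k1 + 2k2 + 2k3 + k4) = 1.063695
t=0.540000, y=1.063695:
  k1 = f(0.540000, 1.063695) = -0.087170
  k2 = f(0.810000, 1.040159) = -0.315234
  k3 = f(0.810000, 0.978581) = -0.248115
  k4 = f(1.080000, 0.929713) = -0.388531
  y ← 1.063695 + (0.54/6)·(k1 + 2k2 + 2k3 + k4) = 0.919479
y(1.08) ≈ 0.9195

0.9195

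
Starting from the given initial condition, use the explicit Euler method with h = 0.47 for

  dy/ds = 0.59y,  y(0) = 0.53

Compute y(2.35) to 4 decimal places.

1.8019

Euler: y_{n+1} = y_n + h·f(s_n, y_n).
s=0.000000, y=0.530000: f=0.312700 → y ← 0.530000 + 0.47·0.312700 = 0.676969
s=0.470000, y=0.676969: f=0.399412 → y ← 0.676969 + 0.47·0.399412 = 0.864693
s=0.940000, y=0.864693: f=0.510169 → y ← 0.864693 + 0.47·0.510169 = 1.104472
s=1.410000, y=1.104472: f=0.651638 → y ← 1.104472 + 0.47·0.651638 = 1.410742
s=1.880000, y=1.410742: f=0.832338 → y ← 1.410742 + 0.47·0.832338 = 1.801940
y(2.35) ≈ 1.8019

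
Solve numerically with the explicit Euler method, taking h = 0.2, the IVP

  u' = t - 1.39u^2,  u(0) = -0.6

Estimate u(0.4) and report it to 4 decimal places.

-0.7963

Euler: u_{n+1} = u_n + h·f(t_n, u_n).
t=0.000000, u=-0.600000: f=-0.500400 → u ← -0.600000 + 0.2·(-0.500400) = -0.700080
t=0.200000, u=-0.700080: f=-0.481256 → u ← -0.700080 + 0.2·(-0.481256) = -0.796331
u(0.4) ≈ -0.7963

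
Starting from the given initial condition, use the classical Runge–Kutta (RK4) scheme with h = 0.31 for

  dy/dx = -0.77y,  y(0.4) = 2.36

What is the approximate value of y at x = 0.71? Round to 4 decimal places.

RK4: k1 = f(x_n, y_n); k2 = f(x_n + h/2, y_n + (h/2)·k1); k3 = f(x_n + h/2, y_n + (h/2)·k2); k4 = f(x_n + h, y_n + h·k3); y_{n+1} = y_n + (h/6)·(k1 + 2k2 + 2k3 + k4).
x=0.400000, y=2.360000:
  k1 = f(0.400000, 2.360000) = -1.817200
  k2 = f(0.555000, 2.078334) = -1.600317
  k3 = f(0.555000, 2.111951) = -1.626202
  k4 = f(0.710000, 1.855877) = -1.429026
  y ← 2.360000 + (0.31/6)·(k1 + 2k2 + 2k3 + k4) = 1.858871
y(0.71) ≈ 1.8589

1.8589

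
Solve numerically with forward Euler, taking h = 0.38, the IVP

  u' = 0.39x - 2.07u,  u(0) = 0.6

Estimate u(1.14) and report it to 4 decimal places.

Euler: u_{n+1} = u_n + h·f(x_n, u_n).
x=0.000000, u=0.600000: f=-1.242000 → u ← 0.600000 + 0.38·(-1.242000) = 0.128040
x=0.380000, u=0.128040: f=-0.116843 → u ← 0.128040 + 0.38·(-0.116843) = 0.083640
x=0.760000, u=0.083640: f=0.123266 → u ← 0.083640 + 0.38·0.123266 = 0.130481
u(1.14) ≈ 0.1305

0.1305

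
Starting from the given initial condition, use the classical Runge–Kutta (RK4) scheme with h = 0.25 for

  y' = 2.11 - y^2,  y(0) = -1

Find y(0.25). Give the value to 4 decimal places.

-0.6505

RK4: k1 = f(t_n, y_n); k2 = f(t_n + h/2, y_n + (h/2)·k1); k3 = f(t_n + h/2, y_n + (h/2)·k2); k4 = f(t_n + h, y_n + h·k3); y_{n+1} = y_n + (h/6)·(k1 + 2k2 + 2k3 + k4).
t=0.000000, y=-1.000000:
  k1 = f(0.000000, -1.000000) = 1.110000
  k2 = f(0.125000, -0.861250) = 1.368248
  k3 = f(0.125000, -0.828969) = 1.422810
  k4 = f(0.250000, -0.644297) = 1.694881
  y ← -1.000000 + (0.25/6)·(k1 + 2k2 + 2k3 + k4) = -0.650542
y(0.25) ≈ -0.6505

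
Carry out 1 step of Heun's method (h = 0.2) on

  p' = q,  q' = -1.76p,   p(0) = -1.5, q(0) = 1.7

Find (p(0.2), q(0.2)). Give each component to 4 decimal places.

Heun on (p,q): k1 = f(t_n, state_n); k2 = f(t_n + h, state_n + h·k1); state_{n+1} = state_n + (h/2)·(k1 + k2).
0.000000: (-1.500000, 1.700000)
  k1 = (1.700000, 2.640000)
  predictor → (-1.160000, 2.228000)
  k2 = (2.228000, 2.041600)
  → (-1.107200, 2.168160)
(p(0.2), q(0.2)) ≈ (-1.1072, 2.1682)

-1.1072, 2.1682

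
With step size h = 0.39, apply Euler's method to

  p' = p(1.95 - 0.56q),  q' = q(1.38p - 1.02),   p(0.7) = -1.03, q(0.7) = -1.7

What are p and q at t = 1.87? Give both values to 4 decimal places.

Euler on (p,q): p_{n+1} = p_n + h·p', q_{n+1} = q_n + h·q'.
0.700000: (-1.030000, -1.700000); f=(-2.989060, 4.150380) → (-2.195733, -0.081352)
1.090000: (-2.195733, -0.081352); f=(-4.381711, 0.329484) → (-3.904601, 0.047147)
1.480000: (-3.904601, 0.047147); f=(-7.510881, -0.302134) → (-6.833844, -0.070685)
(p(1.87), q(1.87)) ≈ (-6.8338, -0.0707)

-6.8338, -0.0707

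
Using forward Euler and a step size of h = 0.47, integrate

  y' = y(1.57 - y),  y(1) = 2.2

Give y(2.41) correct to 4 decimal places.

Euler: y_{n+1} = y_n + h·f(t_n, y_n).
t=1.000000, y=2.200000: f=-1.386000 → y ← 2.200000 + 0.47·(-1.386000) = 1.548580
t=1.470000, y=1.548580: f=0.033171 → y ← 1.548580 + 0.47·0.033171 = 1.564170
t=1.940000, y=1.564170: f=0.009119 → y ← 1.564170 + 0.47·0.009119 = 1.568456
y(2.41) ≈ 1.5685

1.5685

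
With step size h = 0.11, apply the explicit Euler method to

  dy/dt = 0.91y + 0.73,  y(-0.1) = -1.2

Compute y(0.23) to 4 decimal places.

Euler: y_{n+1} = y_n + h·f(t_n, y_n).
t=-0.100000, y=-1.200000: f=-0.362000 → y ← -1.200000 + 0.11·(-0.362000) = -1.239820
t=0.010000, y=-1.239820: f=-0.398236 → y ← -1.239820 + 0.11·(-0.398236) = -1.283626
t=0.120000, y=-1.283626: f=-0.438100 → y ← -1.283626 + 0.11·(-0.438100) = -1.331817
y(0.23) ≈ -1.3318

-1.3318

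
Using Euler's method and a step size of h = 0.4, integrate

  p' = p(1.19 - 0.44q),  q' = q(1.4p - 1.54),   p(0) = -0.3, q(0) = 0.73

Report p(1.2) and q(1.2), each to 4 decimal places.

Euler on (p,q): p_{n+1} = p_n + h·p', q_{n+1} = q_n + h·q'.
0.000000: (-0.300000, 0.730000); f=(-0.260640, -1.430800) → (-0.404256, 0.157680)
0.400000: (-0.404256, 0.157680); f=(-0.453018, -0.332068) → (-0.585463, 0.024853)
0.800000: (-0.585463, 0.024853); f=(-0.690299, -0.058644) → (-0.861583, 0.001395)
(p(1.2), q(1.2)) ≈ (-0.8616, 0.0014)

-0.8616, 0.0014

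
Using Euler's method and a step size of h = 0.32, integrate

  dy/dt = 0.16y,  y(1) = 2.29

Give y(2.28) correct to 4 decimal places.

Euler: y_{n+1} = y_n + h·f(t_n, y_n).
t=1.000000, y=2.290000: f=0.366400 → y ← 2.290000 + 0.32·0.366400 = 2.407248
t=1.320000, y=2.407248: f=0.385160 → y ← 2.407248 + 0.32·0.385160 = 2.530499
t=1.640000, y=2.530499: f=0.404880 → y ← 2.530499 + 0.32·0.404880 = 2.660061
t=1.960000, y=2.660061: f=0.425610 → y ← 2.660061 + 0.32·0.425610 = 2.796256
y(2.28) ≈ 2.7963

2.7963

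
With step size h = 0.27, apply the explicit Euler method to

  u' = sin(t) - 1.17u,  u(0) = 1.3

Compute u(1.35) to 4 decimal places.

Euler: u_{n+1} = u_n + h·f(t_n, u_n).
t=0.000000, u=1.300000: f=-1.521000 → u ← 1.300000 + 0.27·(-1.521000) = 0.889330
t=0.270000, u=0.889330: f=-0.773785 → u ← 0.889330 + 0.27·(-0.773785) = 0.680408
t=0.540000, u=0.680408: f=-0.281942 → u ← 0.680408 + 0.27·(-0.281942) = 0.604284
t=0.810000, u=0.604284: f=0.017275 → u ← 0.604284 + 0.27·0.017275 = 0.608948
t=1.080000, u=0.608948: f=0.169488 → u ← 0.608948 + 0.27·0.169488 = 0.654710
u(1.35) ≈ 0.6547

0.6547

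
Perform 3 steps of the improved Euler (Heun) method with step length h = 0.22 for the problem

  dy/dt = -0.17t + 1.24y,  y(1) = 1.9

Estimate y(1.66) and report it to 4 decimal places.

4.0528

Heun: k1 = f(t_n, y_n); k2 = f(t_n + h, y_n + h·k1); y_{n+1} = y_n + (h/2)·(k1 + k2).
t=1.000000, y=1.900000:
  k1 = f(1.000000, 1.900000) = 2.186000
  k2 = f(1.220000, 2.380920) = 2.744941
  y ← 1.900000 + (0.22/2)·(2.186000 + 2.744941) = 2.442403
t=1.220000, y=2.442403:
  k1 = f(1.220000, 2.442403) = 2.821180
  k2 = f(1.440000, 3.063063) = 3.553398
  y ← 2.442403 + (0.22/2)·(2.821180 + 3.553398) = 3.143607
t=1.440000, y=3.143607:
  k1 = f(1.440000, 3.143607) = 3.653273
  k2 = f(1.660000, 3.947327) = 4.612486
  y ← 3.143607 + (0.22/2)·(3.653273 + 4.612486) = 4.052841
y(1.66) ≈ 4.0528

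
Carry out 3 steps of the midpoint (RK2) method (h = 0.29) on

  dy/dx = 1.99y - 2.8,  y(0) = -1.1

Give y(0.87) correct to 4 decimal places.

Midpoint: k1 = f(x_n, y_n); k2 = f(x_n + h/2, y_n + (h/2)·k1); y_{n+1} = y_n + h·k2.
x=0.000000, y=-1.100000:
  k1 = f(0.000000, -1.100000) = -4.989000
  k2 = f(0.145000, -1.823405) = -6.428576
  y ← -1.100000 + 0.29·(-6.428576) = -2.964287
x=0.290000, y=-2.964287:
  k1 = f(0.290000, -2.964287) = -8.698931
  k2 = f(0.435000, -4.225632) = -11.209008
  y ← -2.964287 + 0.29·(-11.209008) = -6.214899
x=0.580000, y=-6.214899:
  k1 = f(0.580000, -6.214899) = -15.167650
  k2 = f(0.725000, -8.414208) = -19.544275
  y ← -6.214899 + 0.29·(-19.544275) = -11.882739
y(0.87) ≈ -11.8827

-11.8827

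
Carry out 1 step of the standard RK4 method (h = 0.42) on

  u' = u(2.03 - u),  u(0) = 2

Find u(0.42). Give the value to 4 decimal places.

2.0170

RK4: k1 = f(x_n, u_n); k2 = f(x_n + h/2, u_n + (h/2)·k1); k3 = f(x_n + h/2, u_n + (h/2)·k2); k4 = f(x_n + h, u_n + h·k3); u_{n+1} = u_n + (h/6)·(k1 + 2k2 + 2k3 + k4).
x=0.000000, u=2.000000:
  k1 = f(0.000000, 2.000000) = 0.060000
  k2 = f(0.210000, 2.012600) = 0.035019
  k3 = f(0.210000, 2.007354) = 0.045458
  k4 = f(0.420000, 2.019093) = 0.022023
  u ← 2.000000 + (0.42/6)·(k1 + 2k2 + 2k3 + k4) = 2.017008
u(0.42) ≈ 2.0170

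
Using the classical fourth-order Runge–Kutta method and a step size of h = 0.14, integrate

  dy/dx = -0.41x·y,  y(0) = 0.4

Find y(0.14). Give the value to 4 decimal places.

0.3984

RK4: k1 = f(x_n, y_n); k2 = f(x_n + h/2, y_n + (h/2)·k1); k3 = f(x_n + h/2, y_n + (h/2)·k2); k4 = f(x_n + h, y_n + h·k3); y_{n+1} = y_n + (h/6)·(k1 + 2k2 + 2k3 + k4).
x=0.000000, y=0.400000:
  k1 = f(0.000000, 0.400000) = 0.000000
  k2 = f(0.070000, 0.400000) = -0.011480
  k3 = f(0.070000, 0.399196) = -0.011457
  k4 = f(0.140000, 0.398396) = -0.022868
  y ← 0.400000 + (0.14/6)·(k1 + 2k2 + 2k3 + k4) = 0.398396
y(0.14) ≈ 0.3984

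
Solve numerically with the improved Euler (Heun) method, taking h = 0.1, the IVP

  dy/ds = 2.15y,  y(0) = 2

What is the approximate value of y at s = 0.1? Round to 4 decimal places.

2.4762

Heun: k1 = f(s_n, y_n); k2 = f(s_n + h, y_n + h·k1); y_{n+1} = y_n + (h/2)·(k1 + k2).
s=0.000000, y=2.000000:
  k1 = f(0.000000, 2.000000) = 4.300000
  k2 = f(0.100000, 2.430000) = 5.224500
  y ← 2.000000 + (0.1/2)·(4.300000 + 5.224500) = 2.476225
y(0.1) ≈ 2.4762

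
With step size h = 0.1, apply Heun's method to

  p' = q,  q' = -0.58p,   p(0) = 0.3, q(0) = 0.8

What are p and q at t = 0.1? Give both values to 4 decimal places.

Heun on (p,q): k1 = f(t_n, state_n); k2 = f(t_n + h, state_n + h·k1); state_{n+1} = state_n + (h/2)·(k1 + k2).
0.000000: (0.300000, 0.800000)
  k1 = (0.800000, -0.174000)
  predictor → (0.380000, 0.782600)
  k2 = (0.782600, -0.220400)
  → (0.379130, 0.780280)
(p(0.1), q(0.1)) ≈ (0.3791, 0.7803)

0.3791, 0.7803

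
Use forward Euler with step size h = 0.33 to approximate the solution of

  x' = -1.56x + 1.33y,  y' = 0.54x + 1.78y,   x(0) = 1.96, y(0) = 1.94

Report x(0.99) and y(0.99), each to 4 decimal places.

Euler on (x,y): x_{n+1} = x_n + h·x', y_{n+1} = y_n + h·y'.
0.000000: (1.960000, 1.940000); f=(-0.477400, 4.511600) → (1.802458, 3.428828)
0.330000: (1.802458, 3.428828); f=(1.748507, 7.076641) → (2.379465, 5.764120)
0.660000: (2.379465, 5.764120); f=(3.954313, 11.545044) → (3.684389, 9.573984)
(x(0.99), y(0.99)) ≈ (3.6844, 9.5740)

3.6844, 9.5740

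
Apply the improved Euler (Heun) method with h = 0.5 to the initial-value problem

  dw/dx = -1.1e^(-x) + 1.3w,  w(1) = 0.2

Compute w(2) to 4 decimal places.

0.1295

Heun: k1 = f(x_n, w_n); k2 = f(x_n + h, w_n + h·k1); w_{n+1} = w_n + (h/2)·(k1 + k2).
x=1.000000, w=0.200000:
  k1 = f(1.000000, 0.200000) = -0.144667
  k2 = f(1.500000, 0.127666) = -0.079477
  w ← 0.200000 + (0.5/2)·(-0.144667 + (-0.079477)) = 0.143964
x=1.500000, w=0.143964:
  k1 = f(1.500000, 0.143964) = -0.058290
  k2 = f(2.000000, 0.114819) = 0.000396
  w ← 0.143964 + (0.5/2)·(-0.058290 + 0.000396) = 0.129490
w(2) ≈ 0.1295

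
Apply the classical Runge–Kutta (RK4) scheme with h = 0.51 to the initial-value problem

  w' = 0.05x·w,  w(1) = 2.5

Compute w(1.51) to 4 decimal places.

2.5813

RK4: k1 = f(x_n, w_n); k2 = f(x_n + h/2, w_n + (h/2)·k1); k3 = f(x_n + h/2, w_n + (h/2)·k2); k4 = f(x_n + h, w_n + h·k3); w_{n+1} = w_n + (h/6)·(k1 + 2k2 + 2k3 + k4).
x=1.000000, w=2.500000:
  k1 = f(1.000000, 2.500000) = 0.125000
  k2 = f(1.255000, 2.531875) = 0.158875
  k3 = f(1.255000, 2.540513) = 0.159417
  k4 = f(1.510000, 2.581303) = 0.194888
  w ← 2.500000 + (0.51/6)·(k1 + 2k2 + 2k3 + k4) = 2.581300
w(1.51) ≈ 2.5813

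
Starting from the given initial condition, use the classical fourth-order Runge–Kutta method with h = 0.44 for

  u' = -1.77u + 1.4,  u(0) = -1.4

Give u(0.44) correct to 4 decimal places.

RK4: k1 = f(x_n, u_n); k2 = f(x_n + h/2, u_n + (h/2)·k1); k3 = f(x_n + h/2, u_n + (h/2)·k2); k4 = f(x_n + h, u_n + h·k3); u_{n+1} = u_n + (h/6)·(k1 + 2k2 + 2k3 + k4).
x=0.000000, u=-1.400000:
  k1 = f(0.000000, -1.400000) = 3.878000
  k2 = f(0.220000, -0.546840) = 2.367907
  k3 = f(0.220000, -0.879061) = 2.955937
  k4 = f(0.440000, -0.099388) = 1.575916
  u ← -1.400000 + (0.44/6)·(k1 + 2k2 + 2k3 + k4) = -0.219216
u(0.44) ≈ -0.2192

-0.2192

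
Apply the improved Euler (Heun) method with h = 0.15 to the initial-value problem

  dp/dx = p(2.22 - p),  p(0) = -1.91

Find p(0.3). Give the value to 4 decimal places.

-10.3272

Heun: k1 = f(x_n, p_n); k2 = f(x_n + h, p_n + h·k1); p_{n+1} = p_n + (h/2)·(k1 + k2).
x=0.000000, p=-1.910000:
  k1 = f(0.000000, -1.910000) = -7.888300
  k2 = f(0.150000, -3.093245) = -16.435169
  p ← -1.910000 + (0.15/2)·(-7.888300 + (-16.435169)) = -3.734260
x=0.150000, p=-3.734260:
  k1 = f(0.150000, -3.734260) = -22.234756
  k2 = f(0.300000, -7.069474) = -65.671688
  p ← -3.734260 + (0.15/2)·(-22.234756 + (-65.671688)) = -10.327243
p(0.3) ≈ -10.3272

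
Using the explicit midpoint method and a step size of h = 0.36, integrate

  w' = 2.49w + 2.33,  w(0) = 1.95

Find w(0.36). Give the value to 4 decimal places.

5.6962

Midpoint: k1 = f(x_n, w_n); k2 = f(x_n + h/2, w_n + (h/2)·k1); w_{n+1} = w_n + h·k2.
x=0.000000, w=1.950000:
  k1 = f(0.000000, 1.950000) = 7.185500
  k2 = f(0.180000, 3.243390) = 10.406041
  w ← 1.950000 + 0.36·10.406041 = 5.696175
w(0.36) ≈ 5.6962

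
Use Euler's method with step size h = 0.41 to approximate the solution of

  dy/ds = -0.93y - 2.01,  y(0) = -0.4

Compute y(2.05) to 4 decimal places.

-2.0016

Euler: y_{n+1} = y_n + h·f(s_n, y_n).
s=0.000000, y=-0.400000: f=-1.638000 → y ← -0.400000 + 0.41·(-1.638000) = -1.071580
s=0.410000, y=-1.071580: f=-1.013431 → y ← -1.071580 + 0.41·(-1.013431) = -1.487087
s=0.820000, y=-1.487087: f=-0.627010 → y ← -1.487087 + 0.41·(-0.627010) = -1.744160
s=1.230000, y=-1.744160: f=-0.387931 → y ← -1.744160 + 0.41·(-0.387931) = -1.903212
s=1.640000, y=-1.903212: f=-0.240013 → y ← -1.903212 + 0.41·(-0.240013) = -2.001617
y(2.05) ≈ -2.0016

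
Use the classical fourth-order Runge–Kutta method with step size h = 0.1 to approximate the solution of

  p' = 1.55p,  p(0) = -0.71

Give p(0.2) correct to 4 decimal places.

-0.9680

RK4: k1 = f(t_n, p_n); k2 = f(t_n + h/2, p_n + (h/2)·k1); k3 = f(t_n + h/2, p_n + (h/2)·k2); k4 = f(t_n + h, p_n + h·k3); p_{n+1} = p_n + (h/6)·(k1 + 2k2 + 2k3 + k4).
t=0.000000, p=-0.710000:
  k1 = f(0.000000, -0.710000) = -1.100500
  k2 = f(0.050000, -0.765025) = -1.185789
  k3 = f(0.050000, -0.769289) = -1.192399
  k4 = f(0.100000, -0.829240) = -1.285322
  p ← -0.710000 + (0.1/6)·(k1 + 2k2 + 2k3 + k4) = -0.829037
t=0.100000, p=-0.829037:
  k1 = f(0.100000, -0.829037) = -1.285007
  k2 = f(0.150000, -0.893287) = -1.384595
  k3 = f(0.150000, -0.898266) = -1.392313
  k4 = f(0.200000, -0.968268) = -1.500815
  p ← -0.829037 + (0.1/6)·(k1 + 2k2 + 2k3 + k4) = -0.968031
p(0.2) ≈ -0.9680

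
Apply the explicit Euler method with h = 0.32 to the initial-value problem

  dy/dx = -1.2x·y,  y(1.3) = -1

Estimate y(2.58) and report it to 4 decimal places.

Euler: y_{n+1} = y_n + h·f(x_n, y_n).
x=1.300000, y=-1.000000: f=1.560000 → y ← -1.000000 + 0.32·1.560000 = -0.500800
x=1.620000, y=-0.500800: f=0.973555 → y ← -0.500800 + 0.32·0.973555 = -0.189262
x=1.940000, y=-0.189262: f=0.440603 → y ← -0.189262 + 0.32·0.440603 = -0.048269
x=2.260000, y=-0.048269: f=0.130907 → y ← -0.048269 + 0.32·0.130907 = -0.006379
y(2.58) ≈ -0.0064

-0.0064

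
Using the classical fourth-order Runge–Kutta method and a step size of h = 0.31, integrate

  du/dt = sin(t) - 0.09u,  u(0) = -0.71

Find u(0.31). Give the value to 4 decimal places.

-0.6432

RK4: k1 = f(t_n, u_n); k2 = f(t_n + h/2, u_n + (h/2)·k1); k3 = f(t_n + h/2, u_n + (h/2)·k2); k4 = f(t_n + h, u_n + h·k3); u_{n+1} = u_n + (h/6)·(k1 + 2k2 + 2k3 + k4).
t=0.000000, u=-0.710000:
  k1 = f(0.000000, -0.710000) = 0.063900
  k2 = f(0.155000, -0.700095) = 0.217389
  k3 = f(0.155000, -0.676305) = 0.215248
  k4 = f(0.310000, -0.643273) = 0.362953
  u ← -0.710000 + (0.31/6)·(k1 + 2k2 + 2k3 + k4) = -0.643240
u(0.31) ≈ -0.6432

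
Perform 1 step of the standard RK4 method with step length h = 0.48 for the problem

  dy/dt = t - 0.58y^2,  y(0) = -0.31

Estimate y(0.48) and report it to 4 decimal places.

RK4: k1 = f(t_n, y_n); k2 = f(t_n + h/2, y_n + (h/2)·k1); k3 = f(t_n + h/2, y_n + (h/2)·k2); k4 = f(t_n + h, y_n + h·k3); y_{n+1} = y_n + (h/6)·(k1 + 2k2 + 2k3 + k4).
t=0.000000, y=-0.310000:
  k1 = f(0.000000, -0.310000) = -0.055738
  k2 = f(0.240000, -0.323377) = 0.179348
  k3 = f(0.240000, -0.266957) = 0.198666
  k4 = f(0.480000, -0.214640) = 0.453279
  y ← -0.310000 + (0.48/6)·(k1 + 2k2 + 2k3 + k4) = -0.217715
y(0.48) ≈ -0.2177

-0.2177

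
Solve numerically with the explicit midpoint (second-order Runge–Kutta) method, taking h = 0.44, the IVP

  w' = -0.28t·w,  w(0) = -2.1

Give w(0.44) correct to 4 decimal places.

Midpoint: k1 = f(t_n, w_n); k2 = f(t_n + h/2, w_n + (h/2)·k1); w_{n+1} = w_n + h·k2.
t=0.000000, w=-2.100000:
  k1 = f(0.000000, -2.100000) = 0.000000
  k2 = f(0.220000, -2.100000) = 0.129360
  w ← -2.100000 + 0.44·0.129360 = -2.043082
w(0.44) ≈ -2.0431

-2.0431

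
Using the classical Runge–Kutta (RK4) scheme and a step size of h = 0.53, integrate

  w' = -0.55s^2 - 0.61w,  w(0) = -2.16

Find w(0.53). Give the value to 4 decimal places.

-1.5886

RK4: k1 = f(s_n, w_n); k2 = f(s_n + h/2, w_n + (h/2)·k1); k3 = f(s_n + h/2, w_n + (h/2)·k2); k4 = f(s_n + h, w_n + h·k3); w_{n+1} = w_n + (h/6)·(k1 + 2k2 + 2k3 + k4).
s=0.000000, w=-2.160000:
  k1 = f(0.000000, -2.160000) = 1.317600
  k2 = f(0.265000, -1.810836) = 1.065986
  k3 = f(0.265000, -1.877514) = 1.106660
  k4 = f(0.530000, -1.573470) = 0.805322
  w ← -2.160000 + (0.53/6)·(k1 + 2k2 + 2k3 + k4) = -1.588641
w(0.53) ≈ -1.5886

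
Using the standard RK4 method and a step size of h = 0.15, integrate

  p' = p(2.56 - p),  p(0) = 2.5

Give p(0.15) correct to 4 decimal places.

2.5188

RK4: k1 = f(t_n, p_n); k2 = f(t_n + h/2, p_n + (h/2)·k1); k3 = f(t_n + h/2, p_n + (h/2)·k2); k4 = f(t_n + h, p_n + h·k3); p_{n+1} = p_n + (h/6)·(k1 + 2k2 + 2k3 + k4).
t=0.000000, p=2.500000:
  k1 = f(0.000000, 2.500000) = 0.150000
  k2 = f(0.075000, 2.511250) = 0.122423
  k3 = f(0.075000, 2.509182) = 0.127512
  k4 = f(0.150000, 2.519127) = 0.102965
  p ← 2.500000 + (0.15/6)·(k1 + 2k2 + 2k3 + k4) = 2.518821
p(0.15) ≈ 2.5188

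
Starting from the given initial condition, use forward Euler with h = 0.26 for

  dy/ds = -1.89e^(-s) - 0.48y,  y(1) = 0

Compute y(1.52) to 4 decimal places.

Euler: y_{n+1} = y_n + h·f(s_n, y_n).
s=1.000000, y=0.000000: f=-0.695292 → y ← 0.000000 + 0.26·(-0.695292) = -0.180776
s=1.260000, y=-0.180776: f=-0.449334 → y ← -0.180776 + 0.26·(-0.449334) = -0.297603
y(1.52) ≈ -0.2976

-0.2976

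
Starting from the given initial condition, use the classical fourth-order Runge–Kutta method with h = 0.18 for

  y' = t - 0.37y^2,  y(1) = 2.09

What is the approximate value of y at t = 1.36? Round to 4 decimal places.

RK4: k1 = f(t_n, y_n); k2 = f(t_n + h/2, y_n + (h/2)·k1); k3 = f(t_n + h/2, y_n + (h/2)·k2); k4 = f(t_n + h, y_n + h·k3); y_{n+1} = y_n + (h/6)·(k1 + 2k2 + 2k3 + k4).
t=1.000000, y=2.090000:
  k1 = f(1.000000, 2.090000) = -0.616197
  k2 = f(1.090000, 2.034542) = -0.441564
  k3 = f(1.090000, 2.050259) = -0.465318
  k4 = f(1.180000, 2.006243) = -0.309254
  y ← 2.090000 + (0.18/6)·(k1 + 2k2 + 2k3 + k4) = 2.007824
t=1.180000, y=2.007824:
  k1 = f(1.180000, 2.007824) = -0.311601
  k2 = f(1.270000, 1.979779) = -0.180225
  k3 = f(1.270000, 1.991603) = -0.197599
  k4 = f(1.360000, 1.972256) = -0.079223
  y ← 2.007824 + (0.18/6)·(k1 + 2k2 + 2k3 + k4) = 1.973429
y(1.36) ≈ 1.9734

1.9734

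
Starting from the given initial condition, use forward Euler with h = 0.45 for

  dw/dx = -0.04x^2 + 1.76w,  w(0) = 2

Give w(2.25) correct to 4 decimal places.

36.7741

Euler: w_{n+1} = w_n + h·f(x_n, w_n).
x=0.000000, w=2.000000: f=3.520000 → w ← 2.000000 + 0.45·3.520000 = 3.584000
x=0.450000, w=3.584000: f=6.299740 → w ← 3.584000 + 0.45·6.299740 = 6.418883
x=0.900000, w=6.418883: f=11.264834 → w ← 6.418883 + 0.45·11.264834 = 11.488058
x=1.350000, w=11.488058: f=20.146083 → w ← 11.488058 + 0.45·20.146083 = 20.553796
x=1.800000, w=20.553796: f=36.045080 → w ← 20.553796 + 0.45·36.045080 = 36.774082
w(2.25) ≈ 36.7741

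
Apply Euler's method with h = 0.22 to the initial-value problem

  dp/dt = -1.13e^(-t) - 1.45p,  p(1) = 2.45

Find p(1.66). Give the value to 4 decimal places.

Euler: p_{n+1} = p_n + h·f(t_n, p_n).
t=1.000000, p=2.450000: f=-3.968204 → p ← 2.450000 + 0.22·(-3.968204) = 1.576995
t=1.220000, p=1.576995: f=-2.620253 → p ← 1.576995 + 0.22·(-2.620253) = 1.000539
t=1.440000, p=1.000539: f=-1.718511 → p ← 1.000539 + 0.22·(-1.718511) = 0.622467
p(1.66) ≈ 0.6225

0.6225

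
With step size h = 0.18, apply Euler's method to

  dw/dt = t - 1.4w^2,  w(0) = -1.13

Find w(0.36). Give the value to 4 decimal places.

-1.9505

Euler: w_{n+1} = w_n + h·f(t_n, w_n).
t=0.000000, w=-1.130000: f=-1.787660 → w ← -1.130000 + 0.18·(-1.787660) = -1.451779
t=0.180000, w=-1.451779: f=-2.770726 → w ← -1.451779 + 0.18·(-2.770726) = -1.950510
w(0.36) ≈ -1.9505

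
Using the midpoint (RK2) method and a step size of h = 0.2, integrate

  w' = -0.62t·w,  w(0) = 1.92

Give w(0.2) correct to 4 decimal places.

Midpoint: k1 = f(t_n, w_n); k2 = f(t_n + h/2, w_n + (h/2)·k1); w_{n+1} = w_n + h·k2.
t=0.000000, w=1.920000:
  k1 = f(0.000000, 1.920000) = 0.000000
  k2 = f(0.100000, 1.920000) = -0.119040
  w ← 1.920000 + 0.2·(-0.119040) = 1.896192
w(0.2) ≈ 1.8962

1.8962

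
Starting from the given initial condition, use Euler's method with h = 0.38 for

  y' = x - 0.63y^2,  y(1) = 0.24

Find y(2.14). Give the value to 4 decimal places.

Euler: y_{n+1} = y_n + h·f(x_n, y_n).
x=1.000000, y=0.240000: f=0.963712 → y ← 0.240000 + 0.38·0.963712 = 0.606211
x=1.380000, y=0.606211: f=1.148481 → y ← 0.606211 + 0.38·1.148481 = 1.042633
x=1.760000, y=1.042633: f=1.075137 → y ← 1.042633 + 0.38·1.075137 = 1.451185
y(2.14) ≈ 1.4512

1.4512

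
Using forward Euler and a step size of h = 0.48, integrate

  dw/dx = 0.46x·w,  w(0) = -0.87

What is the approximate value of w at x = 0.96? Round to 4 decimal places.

Euler: w_{n+1} = w_n + h·f(x_n, w_n).
x=0.000000, w=-0.870000: f=0.000000 → w ← -0.870000 + 0.48·0.000000 = -0.870000
x=0.480000, w=-0.870000: f=-0.192096 → w ← -0.870000 + 0.48·(-0.192096) = -0.962206
w(0.96) ≈ -0.9622

-0.9622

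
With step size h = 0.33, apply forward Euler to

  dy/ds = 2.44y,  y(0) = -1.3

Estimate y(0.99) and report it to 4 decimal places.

-7.6475

Euler: y_{n+1} = y_n + h·f(s_n, y_n).
s=0.000000, y=-1.300000: f=-3.172000 → y ← -1.300000 + 0.33·(-3.172000) = -2.346760
s=0.330000, y=-2.346760: f=-5.726094 → y ← -2.346760 + 0.33·(-5.726094) = -4.236371
s=0.660000, y=-4.236371: f=-10.336746 → y ← -4.236371 + 0.33·(-10.336746) = -7.647497
y(0.99) ≈ -7.6475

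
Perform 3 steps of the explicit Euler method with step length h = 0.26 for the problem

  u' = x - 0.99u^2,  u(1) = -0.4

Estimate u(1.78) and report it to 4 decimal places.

Euler: u_{n+1} = u_n + h·f(x_n, u_n).
x=1.000000, u=-0.400000: f=0.841600 → u ← -0.400000 + 0.26·0.841600 = -0.181184
x=1.260000, u=-0.181184: f=1.227501 → u ← -0.181184 + 0.26·1.227501 = 0.137966
x=1.520000, u=0.137966: f=1.501156 → u ← 0.137966 + 0.26·1.501156 = 0.528267
u(1.78) ≈ 0.5283

0.5283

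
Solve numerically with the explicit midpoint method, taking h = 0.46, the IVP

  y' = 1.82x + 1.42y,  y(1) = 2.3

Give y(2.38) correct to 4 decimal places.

25.2080

Midpoint: k1 = f(x_n, y_n); k2 = f(x_n + h/2, y_n + (h/2)·k1); y_{n+1} = y_n + h·k2.
x=1.000000, y=2.300000:
  k1 = f(1.000000, 2.300000) = 5.086000
  k2 = f(1.230000, 3.469780) = 7.165688
  y ← 2.300000 + 0.46·7.165688 = 5.596216
x=1.460000, y=5.596216:
  k1 = f(1.460000, 5.596216) = 10.603827
  k2 = f(1.690000, 8.035097) = 14.485637
  y ← 5.596216 + 0.46·14.485637 = 12.259609
x=1.920000, y=12.259609:
  k1 = f(1.920000, 12.259609) = 20.903045
  k2 = f(2.150000, 17.067310) = 28.148580
  y ← 12.259609 + 0.46·28.148580 = 25.207956
y(2.38) ≈ 25.2080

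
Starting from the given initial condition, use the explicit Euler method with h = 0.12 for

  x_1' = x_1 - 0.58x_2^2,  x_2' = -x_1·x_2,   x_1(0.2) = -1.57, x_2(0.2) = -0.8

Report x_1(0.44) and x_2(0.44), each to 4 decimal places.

Euler on (x_1,x_2): x_1_{n+1} = x_1_n + h·x_1', x_2_{n+1} = x_2_n + h·x_2'.
0.200000: (-1.570000, -0.800000); f=(-1.941200, -1.256000) → (-1.802944, -0.950720)
0.320000: (-1.802944, -0.950720); f=(-2.327188, -1.714095) → (-2.082207, -1.156411)
(x_1(0.44), x_2(0.44)) ≈ (-2.0822, -1.1564)

-2.0822, -1.1564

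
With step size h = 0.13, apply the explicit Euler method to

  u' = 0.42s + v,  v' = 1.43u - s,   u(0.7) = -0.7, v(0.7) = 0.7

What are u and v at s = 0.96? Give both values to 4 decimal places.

-0.4632, 0.2649

Euler on (u,v): u_{n+1} = u_n + h·u', v_{n+1} = v_n + h·v'.
0.700000: (-0.700000, 0.700000); f=(0.994000, -1.701000) → (-0.570780, 0.478870)
0.830000: (-0.570780, 0.478870); f=(0.827470, -1.646215) → (-0.463209, 0.264862)
(u(0.96), v(0.96)) ≈ (-0.4632, 0.2649)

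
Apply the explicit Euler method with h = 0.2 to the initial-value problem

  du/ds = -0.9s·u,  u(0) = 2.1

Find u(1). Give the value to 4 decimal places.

1.4344

Euler: u_{n+1} = u_n + h·f(s_n, u_n).
s=0.000000, u=2.100000: f=0.000000 → u ← 2.100000 + 0.2·0.000000 = 2.100000
s=0.200000, u=2.100000: f=-0.378000 → u ← 2.100000 + 0.2·(-0.378000) = 2.024400
s=0.400000, u=2.024400: f=-0.728784 → u ← 2.024400 + 0.2·(-0.728784) = 1.878643
s=0.600000, u=1.878643: f=-1.014467 → u ← 1.878643 + 0.2·(-1.014467) = 1.675750
s=0.800000, u=1.675750: f=-1.206540 → u ← 1.675750 + 0.2·(-1.206540) = 1.434442
u(1) ≈ 1.4344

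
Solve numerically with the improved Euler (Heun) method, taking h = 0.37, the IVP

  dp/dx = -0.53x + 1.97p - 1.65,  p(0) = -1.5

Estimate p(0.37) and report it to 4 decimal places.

-3.8611

Heun: k1 = f(x_n, p_n); k2 = f(x_n + h, p_n + h·k1); p_{n+1} = p_n + (h/2)·(k1 + k2).
x=0.000000, p=-1.500000:
  k1 = f(0.000000, -1.500000) = -4.605000
  k2 = f(0.370000, -3.203850) = -8.157685
  p ← -1.500000 + (0.37/2)·(-4.605000 + (-8.157685)) = -3.861097
p(0.37) ≈ -3.8611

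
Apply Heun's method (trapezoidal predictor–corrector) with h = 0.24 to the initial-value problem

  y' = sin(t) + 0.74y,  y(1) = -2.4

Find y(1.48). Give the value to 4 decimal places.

Heun: k1 = f(t_n, y_n); k2 = f(t_n + h, y_n + h·k1); y_{n+1} = y_n + (h/2)·(k1 + k2).
t=1.000000, y=-2.400000:
  k1 = f(1.000000, -2.400000) = -0.934529
  k2 = f(1.240000, -2.624287) = -0.996188
  y ← -2.400000 + (0.24/2)·(-0.934529 + (-0.996188)) = -2.631686
t=1.240000, y=-2.631686:
  k1 = f(1.240000, -2.631686) = -1.001664
  k2 = f(1.480000, -2.872085) = -1.129462
  y ← -2.631686 + (0.24/2)·(-1.001664 + (-1.129462)) = -2.887421
y(1.48) ≈ -2.8874

-2.8874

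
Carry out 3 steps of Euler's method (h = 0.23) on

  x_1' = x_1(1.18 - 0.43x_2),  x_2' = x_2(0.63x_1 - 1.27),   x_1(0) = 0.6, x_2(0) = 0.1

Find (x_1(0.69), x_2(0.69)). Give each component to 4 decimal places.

1.2098, 0.0550

Euler on (x_1,x_2): x_1_{n+1} = x_1_n + h·x_1', x_2_{n+1} = x_2_n + h·x_2'.
0.000000: (0.600000, 0.100000); f=(0.682200, -0.089200) → (0.756906, 0.079484)
0.230000: (0.756906, 0.079484); f=(0.867279, -0.063043) → (0.956380, 0.064984)
0.460000: (0.956380, 0.064984); f=(1.101804, -0.043376) → (1.209795, 0.055008)
(x_1(0.69), x_2(0.69)) ≈ (1.2098, 0.0550)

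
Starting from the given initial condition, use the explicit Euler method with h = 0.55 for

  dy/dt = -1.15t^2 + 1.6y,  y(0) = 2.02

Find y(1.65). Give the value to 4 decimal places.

Euler: y_{n+1} = y_n + h·f(t_n, y_n).
t=0.000000, y=2.020000: f=3.232000 → y ← 2.020000 + 0.55·3.232000 = 3.797600
t=0.550000, y=3.797600: f=5.728285 → y ← 3.797600 + 0.55·5.728285 = 6.948157
t=1.100000, y=6.948157: f=9.725551 → y ← 6.948157 + 0.55·9.725551 = 12.297210
y(1.65) ≈ 12.2972

12.2972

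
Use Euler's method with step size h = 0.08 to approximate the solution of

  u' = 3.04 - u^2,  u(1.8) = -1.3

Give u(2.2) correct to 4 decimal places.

Euler: u_{n+1} = u_n + h·f(x_n, u_n).
x=1.800000, u=-1.300000: f=1.350000 → u ← -1.300000 + 0.08·1.350000 = -1.192000
x=1.880000, u=-1.192000: f=1.619136 → u ← -1.192000 + 0.08·1.619136 = -1.062469
x=1.960000, u=-1.062469: f=1.911159 → u ← -1.062469 + 0.08·1.911159 = -0.909576
x=2.040000, u=-0.909576: f=2.212671 → u ← -0.909576 + 0.08·2.212671 = -0.732563
x=2.120000, u=-0.732563: f=2.503352 → u ← -0.732563 + 0.08·2.503352 = -0.532295
u(2.2) ≈ -0.5323

-0.5323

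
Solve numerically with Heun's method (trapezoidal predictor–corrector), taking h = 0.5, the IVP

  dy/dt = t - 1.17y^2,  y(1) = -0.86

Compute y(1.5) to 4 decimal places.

-0.6351

Heun: k1 = f(t_n, y_n); k2 = f(t_n + h, y_n + h·k1); y_{n+1} = y_n + (h/2)·(k1 + k2).
t=1.000000, y=-0.860000:
  k1 = f(1.000000, -0.860000) = 0.134668
  k2 = f(1.500000, -0.792666) = 0.764866
  y ← -0.860000 + (0.5/2)·(0.134668 + 0.764866) = -0.635116
y(1.5) ≈ -0.6351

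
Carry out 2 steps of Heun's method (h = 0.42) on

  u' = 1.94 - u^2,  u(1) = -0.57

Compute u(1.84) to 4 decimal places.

0.7824

Heun: k1 = f(x_n, u_n); k2 = f(x_n + h, u_n + h·k1); u_{n+1} = u_n + (h/2)·(k1 + k2).
x=1.000000, u=-0.570000:
  k1 = f(1.000000, -0.570000) = 1.615100
  k2 = f(1.420000, 0.108342) = 1.928262
  u ← -0.570000 + (0.42/2)·(1.615100 + 1.928262) = 0.174106
x=1.420000, u=0.174106:
  k1 = f(1.420000, 0.174106) = 1.909687
  k2 = f(1.840000, 0.976175) = 0.987083
  u ← 0.174106 + (0.42/2)·(1.909687 + 0.987083) = 0.782428
u(1.84) ≈ 0.7824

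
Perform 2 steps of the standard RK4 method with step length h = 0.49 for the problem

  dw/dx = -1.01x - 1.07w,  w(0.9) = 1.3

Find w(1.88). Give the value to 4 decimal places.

RK4: k1 = f(x_n, w_n); k2 = f(x_n + h/2, w_n + (h/2)·k1); k3 = f(x_n + h/2, w_n + (h/2)·k2); k4 = f(x_n + h, w_n + h·k3); w_{n+1} = w_n + (h/6)·(k1 + 2k2 + 2k3 + k4).
x=0.900000, w=1.300000:
  k1 = f(0.900000, 1.300000) = -2.300000
  k2 = f(1.145000, 0.736500) = -1.944505
  k3 = f(1.145000, 0.823596) = -2.037698
  k4 = f(1.390000, 0.301528) = -1.726535
  w ← 1.300000 + (0.49/6)·(k1 + 2k2 + 2k3 + k4) = 0.320740
x=1.390000, w=0.320740:
  k1 = f(1.390000, 0.320740) = -1.747092
  k2 = f(1.635000, -0.107298) = -1.536542
  k3 = f(1.635000, -0.055713) = -1.591737
  k4 = f(1.880000, -0.459211) = -1.407444
  w ← 0.320740 + (0.49/6)·(k1 + 2k2 + 2k3 + k4) = -0.447833
w(1.88) ≈ -0.4478

-0.4478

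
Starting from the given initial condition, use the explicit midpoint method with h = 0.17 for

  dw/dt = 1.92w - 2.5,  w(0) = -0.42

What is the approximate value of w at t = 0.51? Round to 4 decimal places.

Midpoint: k1 = f(t_n, w_n); k2 = f(t_n + h/2, w_n + (h/2)·k1); w_{n+1} = w_n + h·k2.
t=0.000000, w=-0.420000:
  k1 = f(0.000000, -0.420000) = -3.306400
  k2 = f(0.085000, -0.701044) = -3.846004
  w ← -0.420000 + 0.17·(-3.846004) = -1.073821
t=0.170000, w=-1.073821:
  k1 = f(0.170000, -1.073821) = -4.561736
  k2 = f(0.255000, -1.461568) = -5.306211
  w ← -1.073821 + 0.17·(-5.306211) = -1.975877
t=0.340000, w=-1.975877:
  k1 = f(0.340000, -1.975877) = -6.293683
  k2 = f(0.425000, -2.510840) = -7.320812
  w ← -1.975877 + 0.17·(-7.320812) = -3.220415
w(0.51) ≈ -3.2204

-3.2204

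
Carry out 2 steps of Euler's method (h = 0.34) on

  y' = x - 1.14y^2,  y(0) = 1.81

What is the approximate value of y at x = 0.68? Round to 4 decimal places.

0.5427

Euler: y_{n+1} = y_n + h·f(x_n, y_n).
x=0.000000, y=1.810000: f=-3.734754 → y ← 1.810000 + 0.34·(-3.734754) = 0.540184
x=0.340000, y=0.540184: f=0.007350 → y ← 0.540184 + 0.34·0.007350 = 0.542683
y(0.68) ≈ 0.5427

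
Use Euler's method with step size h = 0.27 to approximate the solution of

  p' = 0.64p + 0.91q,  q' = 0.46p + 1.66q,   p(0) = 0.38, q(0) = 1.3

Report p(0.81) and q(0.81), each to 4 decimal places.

2.3185, 4.3554

Euler on (p,q): p_{n+1} = p_n + h·p', q_{n+1} = q_n + h·q'.
0.000000: (0.380000, 1.300000); f=(1.426200, 2.332800) → (0.765074, 1.929856)
0.270000: (0.765074, 1.929856); f=(2.245816, 3.555495) → (1.371444, 2.889840)
0.540000: (1.371444, 2.889840); f=(3.507479, 5.427998) → (2.318464, 4.355399)
(p(0.81), q(0.81)) ≈ (2.3185, 4.3554)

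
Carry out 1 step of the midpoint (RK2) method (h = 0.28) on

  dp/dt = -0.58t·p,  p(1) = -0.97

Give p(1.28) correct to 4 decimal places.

Midpoint: k1 = f(t_n, p_n); k2 = f(t_n + h/2, p_n + (h/2)·k1); p_{n+1} = p_n + h·k2.
t=1.000000, p=-0.970000:
  k1 = f(1.000000, -0.970000) = 0.562600
  k2 = f(1.140000, -0.891236) = 0.589285
  p ← -0.970000 + 0.28·0.589285 = -0.805000
p(1.28) ≈ -0.8050

-0.8050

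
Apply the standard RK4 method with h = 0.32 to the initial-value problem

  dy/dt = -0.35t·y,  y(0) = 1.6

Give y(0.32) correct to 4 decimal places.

RK4: k1 = f(t_n, y_n); k2 = f(t_n + h/2, y_n + (h/2)·k1); k3 = f(t_n + h/2, y_n + (h/2)·k2); k4 = f(t_n + h, y_n + h·k3); y_{n+1} = y_n + (h/6)·(k1 + 2k2 + 2k3 + k4).
t=0.000000, y=1.600000:
  k1 = f(0.000000, 1.600000) = 0.000000
  k2 = f(0.160000, 1.600000) = -0.089600
  k3 = f(0.160000, 1.585664) = -0.088797
  k4 = f(0.320000, 1.571585) = -0.176018
  y ← 1.600000 + (0.32/6)·(k1 + 2k2 + 2k3 + k4) = 1.571583
y(0.32) ≈ 1.5716

1.5716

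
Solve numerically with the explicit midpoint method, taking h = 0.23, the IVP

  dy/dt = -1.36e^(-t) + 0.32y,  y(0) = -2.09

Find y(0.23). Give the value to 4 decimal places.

-2.5398

Midpoint: k1 = f(t_n, y_n); k2 = f(t_n + h/2, y_n + (h/2)·k1); y_{n+1} = y_n + h·k2.
t=0.000000, y=-2.090000:
  k1 = f(0.000000, -2.090000) = -2.028800
  k2 = f(0.115000, -2.323312) = -1.955718
  y ← -2.090000 + 0.23·(-1.955718) = -2.539815
y(0.23) ≈ -2.5398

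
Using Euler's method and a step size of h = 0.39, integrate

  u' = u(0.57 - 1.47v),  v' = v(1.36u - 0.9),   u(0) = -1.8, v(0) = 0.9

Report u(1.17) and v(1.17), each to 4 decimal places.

Euler on (u,v): u_{n+1} = u_n + h·u', v_{n+1} = v_n + h·v'.
0.000000: (-1.800000, 0.900000); f=(1.355400, -3.013200) → (-1.271394, -0.275148)
0.390000: (-1.271394, -0.275148); f=(-1.238932, 0.723390) → (-1.754578, 0.006974)
0.780000: (-1.754578, 0.006974); f=(-0.982121, -0.022919) → (-2.137605, -0.001964)
(u(1.17), v(1.17)) ≈ (-2.1376, -0.0020)

-2.1376, -0.0020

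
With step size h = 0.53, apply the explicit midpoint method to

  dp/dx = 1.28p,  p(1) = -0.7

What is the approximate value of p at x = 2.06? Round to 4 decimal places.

Midpoint: k1 = f(x_n, p_n); k2 = f(x_n + h/2, p_n + (h/2)·k1); p_{n+1} = p_n + h·k2.
x=1.000000, p=-0.700000:
  k1 = f(1.000000, -0.700000) = -0.896000
  k2 = f(1.265000, -0.937440) = -1.199923
  p ← -0.700000 + 0.53·(-1.199923) = -1.335959
x=1.530000, p=-1.335959:
  k1 = f(1.530000, -1.335959) = -1.710028
  k2 = f(1.795000, -1.789117) = -2.290069
  p ← -1.335959 + 0.53·(-2.290069) = -2.549696
p(2.06) ≈ -2.5497

-2.5497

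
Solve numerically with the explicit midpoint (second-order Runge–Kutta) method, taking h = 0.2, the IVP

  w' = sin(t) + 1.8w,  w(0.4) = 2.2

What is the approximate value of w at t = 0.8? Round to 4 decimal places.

Midpoint: k1 = f(t_n, w_n); k2 = f(t_n + h/2, w_n + (h/2)·k1); w_{n+1} = w_n + h·k2.
t=0.400000, w=2.200000:
  k1 = f(0.400000, 2.200000) = 4.349418
  k2 = f(0.500000, 2.634942) = 5.222321
  w ← 2.200000 + 0.2·5.222321 = 3.244464
t=0.600000, w=3.244464:
  k1 = f(0.600000, 3.244464) = 6.404678
  k2 = f(0.700000, 3.884932) = 7.637095
  w ← 3.244464 + 0.2·7.637095 = 4.771883
w(0.8) ≈ 4.7719

4.7719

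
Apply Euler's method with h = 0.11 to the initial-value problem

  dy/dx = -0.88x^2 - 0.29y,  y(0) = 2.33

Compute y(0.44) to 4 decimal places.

Euler: y_{n+1} = y_n + h·f(x_n, y_n).
x=0.000000, y=2.330000: f=-0.675700 → y ← 2.330000 + 0.11·(-0.675700) = 2.255673
x=0.110000, y=2.255673: f=-0.664793 → y ← 2.255673 + 0.11·(-0.664793) = 2.182546
x=0.220000, y=2.182546: f=-0.675530 → y ← 2.182546 + 0.11·(-0.675530) = 2.108237
x=0.330000, y=2.108237: f=-0.707221 → y ← 2.108237 + 0.11·(-0.707221) = 2.030443
y(0.44) ≈ 2.0304

2.0304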